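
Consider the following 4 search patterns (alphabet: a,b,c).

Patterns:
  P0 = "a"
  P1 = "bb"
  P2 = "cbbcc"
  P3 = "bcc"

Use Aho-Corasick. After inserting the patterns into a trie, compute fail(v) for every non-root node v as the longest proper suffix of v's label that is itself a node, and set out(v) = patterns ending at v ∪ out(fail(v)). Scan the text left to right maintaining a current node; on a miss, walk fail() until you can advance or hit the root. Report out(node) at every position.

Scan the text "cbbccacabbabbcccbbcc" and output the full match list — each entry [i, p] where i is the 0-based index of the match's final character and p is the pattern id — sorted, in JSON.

Build:
Trie nodes:
  0='ε' goto a→1 b→2 c→4
  1='a' goto ·  [P0 ends]
  2='b' goto b→3 c→9
  3='bb' goto ·  [P1 ends]
  4='c' goto b→5
  5='cb' goto b→6
  6='cbb' goto c→7
  7='cbbc' goto c→8
  8='cbbcc' goto ·  [P2 ends]
  9='bc' goto c→10
  10='bcc' goto ·  [P3 ends]

BFS fail/out derivation:
  fail(1) 'a': from fail(0)=0 chase 'a': 0 ⇒ 0;  out={0}∪out(0)={0}
  fail(2) 'b': from fail(0)=0 chase 'b': 0 ⇒ 0;  out=∅∪out(0)=∅
  fail(4) 'c': from fail(0)=0 chase 'c': 0 ⇒ 0;  out=∅∪out(0)=∅
  fail(3) 'bb': from fail(2)=0 chase 'b': 0 ⇒ 2;  out={1}∪out(2)={1}
  fail(5) 'cb': from fail(4)=0 chase 'b': 0 ⇒ 2;  out=∅∪out(2)=∅
  fail(9) 'bc': from fail(2)=0 chase 'c': 0 ⇒ 4;  out=∅∪out(4)=∅
  fail(6) 'cbb': from fail(5)=2 chase 'b': 2 ⇒ 3;  out=∅∪out(3)={1}
  fail(10) 'bcc': from fail(9)=4 chase 'c': 4→0 ⇒ 4;  out={3}∪out(4)={3}
  fail(7) 'cbbc': from fail(6)=3 chase 'c': 3→2 ⇒ 9;  out=∅∪out(9)=∅
  fail(8) 'cbbcc': from fail(7)=9 chase 'c': 9 ⇒ 10;  out={2}∪out(10)={2,3}

Run:
i=0 'c': node 0→4
i=1 'b': node 4→5
i=2 'b': node 5→6  → match P1@[1:2]
i=3 'c': node 6→7
i=4 'c': node 7→8  → match P2@[0:4],P3@[2:4]
i=5 'a': node 8→1 (fail-walked)  → match P0@[5:5]
i=6 'c': node 1→4 (fail-walked)
i=7 'a': node 4→1 (fail-walked)  → match P0@[7:7]
i=8 'b': node 1→2 (fail-walked)
i=9 'b': node 2→3  → match P1@[8:9]
i=10 'a': node 3→1 (fail-walked)  → match P0@[10:10]
i=11 'b': node 1→2 (fail-walked)
i=12 'b': node 2→3  → match P1@[11:12]
i=13 'c': node 3→9 (fail-walked)
i=14 'c': node 9→10  → match P3@[12:14]
i=15 'c': node 10→4 (fail-walked)
i=16 'b': node 4→5
i=17 'b': node 5→6  → match P1@[16:17]
i=18 'c': node 6→7
i=19 'c': node 7→8  → match P2@[15:19],P3@[17:19]

Result: [[2,1],[4,2],[4,3],[5,0],[7,0],[9,1],[10,0],[12,1],[14,3],[17,1],[19,2],[19,3]]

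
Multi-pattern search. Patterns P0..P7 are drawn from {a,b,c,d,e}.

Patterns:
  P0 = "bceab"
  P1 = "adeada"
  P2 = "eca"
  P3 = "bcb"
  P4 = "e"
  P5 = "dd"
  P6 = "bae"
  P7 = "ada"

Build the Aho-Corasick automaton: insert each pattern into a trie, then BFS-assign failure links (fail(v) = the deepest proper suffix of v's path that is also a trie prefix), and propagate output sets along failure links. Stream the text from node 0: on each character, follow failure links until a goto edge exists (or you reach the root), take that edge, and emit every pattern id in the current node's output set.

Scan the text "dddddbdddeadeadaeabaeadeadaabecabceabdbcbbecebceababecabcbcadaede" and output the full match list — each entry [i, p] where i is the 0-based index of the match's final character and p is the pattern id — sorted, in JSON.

Build:
Trie nodes:
  n0 'ε': a→6 b→1 d→16 e→12
  n1 'b': a→18 c→2
  n2 'bc': b→15 e→3
  n3 'bce': a→4
  n4 'bcea': b→5
  n5 'bceab': ·  [P0 ends]
  n6 'a': d→7
  n7 'ad': a→20 e→8
  n8 'ade': a→9
  n9 'adea': d→10
  n10 'adead': a→11
  n11 'adeada': ·  [P1 ends]
  n12 'e': c→13  [P4 ends]
  n13 'ec': a→14
  n14 'eca': ·  [P2 ends]
  n15 'bcb': ·  [P3 ends]
  n16 'd': d→17
  n17 'dd': ·  [P5 ends]
  n18 'ba': e→19
  n19 'bae': ·  [P6 ends]
  n20 'ada': ·  [P7 ends]

BFS fail/out derivation:
  fail(1) 'b': from fail(0)=0 chase 'b': 0 ⇒ 0;  out=∅∪out(0)=∅
  fail(6) 'a': from fail(0)=0 chase 'a': 0 ⇒ 0;  out=∅∪out(0)=∅
  fail(12) 'e': from fail(0)=0 chase 'e': 0 ⇒ 0;  out={4}∪out(0)={4}
  fail(16) 'd': from fail(0)=0 chase 'd': 0 ⇒ 0;  out=∅∪out(0)=∅
  fail(2) 'bc': from fail(1)=0 chase 'c': 0 ⇒ 0;  out=∅∪out(0)=∅
  fail(7) 'ad': from fail(6)=0 chase 'd': 0 ⇒ 16;  out=∅∪out(16)=∅
  fail(13) 'ec': from fail(12)=0 chase 'c': 0 ⇒ 0;  out=∅∪out(0)=∅
  fail(17) 'dd': from fail(16)=0 chase 'd': 0 ⇒ 16;  out={5}∪out(16)={5}
  fail(18) 'ba': from fail(1)=0 chase 'a': 0 ⇒ 6;  out=∅∪out(6)=∅
  fail(3) 'bce': from fail(2)=0 chase 'e': 0 ⇒ 12;  out=∅∪out(12)={4}
  fail(8) 'ade': from fail(7)=16 chase 'e': 16→0 ⇒ 12;  out=∅∪out(12)={4}
  fail(14) 'eca': from fail(13)=0 chase 'a': 0 ⇒ 6;  out={2}∪out(6)={2}
  fail(15) 'bcb': from fail(2)=0 chase 'b': 0 ⇒ 1;  out={3}∪out(1)={3}
  fail(19) 'bae': from fail(18)=6 chase 'e': 6→0 ⇒ 12;  out={6}∪out(12)={4,6}
  fail(20) 'ada': from fail(7)=16 chase 'a': 16→0 ⇒ 6;  out={7}∪out(6)={7}
  fail(4) 'bcea': from fail(3)=12 chase 'a': 12→0 ⇒ 6;  out=∅∪out(6)=∅
  fail(9) 'adea': from fail(8)=12 chase 'a': 12→0 ⇒ 6;  out=∅∪out(6)=∅
  fail(5) 'bceab': from fail(4)=6 chase 'b': 6→0 ⇒ 1;  out={0}∪out(1)={0}
  fail(10) 'adead': from fail(9)=6 chase 'd': 6 ⇒ 7;  out=∅∪out(7)=∅
  fail(11) 'adeada': from fail(10)=7 chase 'a': 7 ⇒ 20;  out={1}∪out(20)={1,7}

Run:
pos 0 'd': at 16
pos 1 'd': at 17  → match P5@[0:1]
pos 2 'd': at 17 (via fail)  → match P5@[1:2]
pos 3 'd': at 17 (via fail)  → match P5@[2:3]
pos 4 'd': at 17 (via fail)  → match P5@[3:4]
pos 5 'b': at 1 (via fail)
pos 6 'd': at 16 (via fail)
pos 7 'd': at 17  → match P5@[6:7]
pos 8 'd': at 17 (via fail)  → match P5@[7:8]
pos 9 'e': at 12 (via fail)  → match P4@[9:9]
pos 10 'a': at 6 (via fail)
pos 11 'd': at 7
pos 12 'e': at 8  → match P4@[12:12]
pos 13 'a': at 9
pos 14 'd': at 10
pos 15 'a': at 11  → match P1@[10:15],P7@[13:15]
pos 16 'e': at 12 (via fail)  → match P4@[16:16]
pos 17 'a': at 6 (via fail)
pos 18 'b': at 1 (via fail)
pos 19 'a': at 18
pos 20 'e': at 19  → match P4@[20:20],P6@[18:20]
pos 21 'a': at 6 (via fail)
pos 22 'd': at 7
pos 23 'e': at 8  → match P4@[23:23]
pos 24 'a': at 9
pos 25 'd': at 10
pos 26 'a': at 11  → match P1@[21:26],P7@[24:26]
pos 27 'a': at 6 (via fail)
pos 28 'b': at 1 (via fail)
pos 29 'e': at 12 (via fail)  → match P4@[29:29]
pos 30 'c': at 13
pos 31 'a': at 14  → match P2@[29:31]
pos 32 'b': at 1 (via fail)
pos 33 'c': at 2
pos 34 'e': at 3  → match P4@[34:34]
pos 35 'a': at 4
pos 36 'b': at 5  → match P0@[32:36]
pos 37 'd': at 16 (via fail)
pos 38 'b': at 1 (via fail)
pos 39 'c': at 2
pos 40 'b': at 15  → match P3@[38:40]
pos 41 'b': at 1 (via fail)
pos 42 'e': at 12 (via fail)  → match P4@[42:42]
pos 43 'c': at 13
pos 44 'e': at 12 (via fail)  → match P4@[44:44]
pos 45 'b': at 1 (via fail)
pos 46 'c': at 2
pos 47 'e': at 3  → match P4@[47:47]
pos 48 'a': at 4
pos 49 'b': at 5  → match P0@[45:49]
pos 50 'a': at 18 (via fail)
pos 51 'b': at 1 (via fail)
pos 52 'e': at 12 (via fail)  → match P4@[52:52]
pos 53 'c': at 13
pos 54 'a': at 14  → match P2@[52:54]
pos 55 'b': at 1 (via fail)
pos 56 'c': at 2
pos 57 'b': at 15  → match P3@[55:57]
pos 58 'c': at 2 (via fail)
pos 59 'a': at 6 (via fail)
pos 60 'd': at 7
pos 61 'a': at 20  → match P7@[59:61]
pos 62 'e': at 12 (via fail)  → match P4@[62:62]
pos 63 'd': at 16 (via fail)
pos 64 'e': at 12 (via fail)  → match P4@[64:64]

Result: [[1,5],[2,5],[3,5],[4,5],[7,5],[8,5],[9,4],[12,4],[15,1],[15,7],[16,4],[20,4],[20,6],[23,4],[26,1],[26,7],[29,4],[31,2],[34,4],[36,0],[40,3],[42,4],[44,4],[47,4],[49,0],[52,4],[54,2],[57,3],[61,7],[62,4],[64,4]]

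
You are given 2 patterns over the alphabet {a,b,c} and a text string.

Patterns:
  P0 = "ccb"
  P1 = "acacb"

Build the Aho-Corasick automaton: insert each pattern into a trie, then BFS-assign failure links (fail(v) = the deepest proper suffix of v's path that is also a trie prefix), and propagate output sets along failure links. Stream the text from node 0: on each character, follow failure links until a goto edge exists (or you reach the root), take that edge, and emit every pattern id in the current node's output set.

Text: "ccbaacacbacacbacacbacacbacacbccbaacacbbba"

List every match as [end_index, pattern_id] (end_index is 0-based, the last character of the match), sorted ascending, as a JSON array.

Build:
Trie (insert patterns):
  0='ε' goto a→4 c→1
  1='c' goto c→2
  2='cc' goto b→3
  3='ccb' goto ·  [P0 ends]
  4='a' goto c→5
  5='ac' goto a→6
  6='aca' goto c→7
  7='acac' goto b→8
  8='acacb' goto ·  [P1 ends]

Failure links (BFS by depth):
  n1('c'): parent n0 fail=0; on 'c' 0 → fail=0;  out ∅∪∅=∅
  n4('a'): parent n0 fail=0; on 'a' 0 → fail=0;  out ∅∪∅=∅
  n2('cc'): parent n1 fail=0; on 'c' 0 → fail=1;  out ∅∪∅=∅
  n5('ac'): parent n4 fail=0; on 'c' 0 → fail=1;  out ∅∪∅=∅
  n3('ccb'): parent n2 fail=1; on 'b' 1→0 → fail=0;  out {0}∪∅={0}
  n6('aca'): parent n5 fail=1; on 'a' 1→0 → fail=4;  out ∅∪∅=∅
  n7('acac'): parent n6 fail=4; on 'c' 4 → fail=5;  out ∅∪∅=∅
  n8('acacb'): parent n7 fail=5; on 'b' 5→1→0 → fail=0;  out {1}∪∅={1}

Scan:
i=0 'c': node 0→1
i=1 'c': node 1→2
i=2 'b': node 2→3  emit P0@[0:2]
i=3 'a': node 3→4 (via fail)
i=4 'a': node 4→4 (via fail)
i=5 'c': node 4→5
i=6 'a': node 5→6
i=7 'c': node 6→7
i=8 'b': node 7→8  emit P1@[4:8]
i=9 'a': node 8→4 (via fail)
i=10 'c': node 4→5
i=11 'a': node 5→6
i=12 'c': node 6→7
i=13 'b': node 7→8  emit P1@[9:13]
i=14 'a': node 8→4 (via fail)
i=15 'c': node 4→5
i=16 'a': node 5→6
i=17 'c': node 6→7
i=18 'b': node 7→8  emit P1@[14:18]
i=19 'a': node 8→4 (via fail)
i=20 'c': node 4→5
i=21 'a': node 5→6
i=22 'c': node 6→7
i=23 'b': node 7→8  emit P1@[19:23]
i=24 'a': node 8→4 (via fail)
i=25 'c': node 4→5
i=26 'a': node 5→6
i=27 'c': node 6→7
i=28 'b': node 7→8  emit P1@[24:28]
i=29 'c': node 8→1 (via fail)
i=30 'c': node 1→2
i=31 'b': node 2→3  emit P0@[29:31]
i=32 'a': node 3→4 (via fail)
i=33 'a': node 4→4 (via fail)
i=34 'c': node 4→5
i=35 'a': node 5→6
i=36 'c': node 6→7
i=37 'b': node 7→8  emit P1@[33:37]
i=38 'b': node 8→0 (via fail)
i=39 'b': node 0→0
i=40 'a': node 0→4

Matches: [[2,0],[8,1],[13,1],[18,1],[23,1],[28,1],[31,0],[37,1]]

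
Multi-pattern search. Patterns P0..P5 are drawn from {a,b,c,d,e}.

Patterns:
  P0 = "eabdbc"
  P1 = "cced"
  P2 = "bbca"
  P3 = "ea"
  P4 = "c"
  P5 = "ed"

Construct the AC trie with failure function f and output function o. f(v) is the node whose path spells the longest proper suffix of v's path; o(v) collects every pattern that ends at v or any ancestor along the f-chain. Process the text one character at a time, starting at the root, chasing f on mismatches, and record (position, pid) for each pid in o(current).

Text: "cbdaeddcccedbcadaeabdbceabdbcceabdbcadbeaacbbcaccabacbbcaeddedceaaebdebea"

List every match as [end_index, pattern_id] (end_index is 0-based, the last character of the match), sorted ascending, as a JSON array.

Build:
Trie (insert patterns):
  n0 'ε': b→11 c→7 e→1
  n1 'e': a→2 d→15
  n2 'ea': b→3  [P3 ends]
  n3 'eab': d→4
  n4 'eabd': b→5
  n5 'eabdb': c→6
  n6 'eabdbc': ·  [P0 ends]
  n7 'c': c→8  [P4 ends]
  n8 'cc': e→9
  n9 'cce': d→10
  n10 'cced': ·  [P1 ends]
  n11 'b': b→12
  n12 'bb': c→13
  n13 'bbc': a→14
  n14 'bbca': ·  [P2 ends]
  n15 'ed': ·  [P5 ends]

BFS fail/out derivation:
  fail(1) 'e': from fail(0)=0 chase 'e': 0 ⇒ 0;  out=∅∪out(0)=∅
  fail(7) 'c': from fail(0)=0 chase 'c': 0 ⇒ 0;  out={4}∪out(0)={4}
  fail(11) 'b': from fail(0)=0 chase 'b': 0 ⇒ 0;  out=∅∪out(0)=∅
  fail(2) 'ea': from fail(1)=0 chase 'a': 0 ⇒ 0;  out={3}∪out(0)={3}
  fail(8) 'cc': from fail(7)=0 chase 'c': 0 ⇒ 7;  out=∅∪out(7)={4}
  fail(12) 'bb': from fail(11)=0 chase 'b': 0 ⇒ 11;  out=∅∪out(11)=∅
  fail(15) 'ed': from fail(1)=0 chase 'd': 0 ⇒ 0;  out={5}∪out(0)={5}
  fail(3) 'eab': from fail(2)=0 chase 'b': 0 ⇒ 11;  out=∅∪out(11)=∅
  fail(9) 'cce': from fail(8)=7 chase 'e': 7→0 ⇒ 1;  out=∅∪out(1)=∅
  fail(13) 'bbc': from fail(12)=11 chase 'c': 11→0 ⇒ 7;  out=∅∪out(7)={4}
  fail(4) 'eabd': from fail(3)=11 chase 'd': 11→0 ⇒ 0;  out=∅∪out(0)=∅
  fail(10) 'cced': from fail(9)=1 chase 'd': 1 ⇒ 15;  out={1}∪out(15)={1,5}
  fail(14) 'bbca': from fail(13)=7 chase 'a': 7→0 ⇒ 0;  out={2}∪out(0)={2}
  fail(5) 'eabdb': from fail(4)=0 chase 'b': 0 ⇒ 11;  out=∅∪out(11)=∅
  fail(6) 'eabdbc': from fail(5)=11 chase 'c': 11→0 ⇒ 7;  out={0}∪out(7)={0,4}

Run:
pos 0 'c': at 7  emit P4@[0:0]
pos 1 'b': at 11 ·f
pos 2 'd': at 0 ·f
pos 3 'a': at 0
pos 4 'e': at 1
pos 5 'd': at 15  emit P5@[4:5]
pos 6 'd': at 0 ·f
pos 7 'c': at 7  emit P4@[7:7]
pos 8 'c': at 8  emit P4@[8:8]
pos 9 'c': at 8 ·f  emit P4@[9:9]
pos 10 'e': at 9
pos 11 'd': at 10  emit P1@[8:11],P5@[10:11]
pos 12 'b': at 11 ·f
pos 13 'c': at 7 ·f  emit P4@[13:13]
pos 14 'a': at 0 ·f
pos 15 'd': at 0
pos 16 'a': at 0
pos 17 'e': at 1
pos 18 'a': at 2  emit P3@[17:18]
pos 19 'b': at 3
pos 20 'd': at 4
pos 21 'b': at 5
pos 22 'c': at 6  emit P0@[17:22],P4@[22:22]
pos 23 'e': at 1 ·f
pos 24 'a': at 2  emit P3@[23:24]
pos 25 'b': at 3
pos 26 'd': at 4
pos 27 'b': at 5
pos 28 'c': at 6  emit P0@[23:28],P4@[28:28]
pos 29 'c': at 8 ·f  emit P4@[29:29]
pos 30 'e': at 9
pos 31 'a': at 2 ·f  emit P3@[30:31]
pos 32 'b': at 3
pos 33 'd': at 4
pos 34 'b': at 5
pos 35 'c': at 6  emit P0@[30:35],P4@[35:35]
pos 36 'a': at 0 ·f
pos 37 'd': at 0
pos 38 'b': at 11
pos 39 'e': at 1 ·f
pos 40 'a': at 2  emit P3@[39:40]
pos 41 'a': at 0 ·f
pos 42 'c': at 7  emit P4@[42:42]
pos 43 'b': at 11 ·f
pos 44 'b': at 12
pos 45 'c': at 13  emit P4@[45:45]
pos 46 'a': at 14  emit P2@[43:46]
pos 47 'c': at 7 ·f  emit P4@[47:47]
pos 48 'c': at 8  emit P4@[48:48]
pos 49 'a': at 0 ·f
pos 50 'b': at 11
pos 51 'a': at 0 ·f
pos 52 'c': at 7  emit P4@[52:52]
pos 53 'b': at 11 ·f
pos 54 'b': at 12
pos 55 'c': at 13  emit P4@[55:55]
pos 56 'a': at 14  emit P2@[53:56]
pos 57 'e': at 1 ·f
pos 58 'd': at 15  emit P5@[57:58]
pos 59 'd': at 0 ·f
pos 60 'e': at 1
pos 61 'd': at 15  emit P5@[60:61]
pos 62 'c': at 7 ·f  emit P4@[62:62]
pos 63 'e': at 1 ·f
pos 64 'a': at 2  emit P3@[63:64]
pos 65 'a': at 0 ·f
pos 66 'e': at 1
pos 67 'b': at 11 ·f
pos 68 'd': at 0 ·f
pos 69 'e': at 1
pos 70 'b': at 11 ·f
pos 71 'e': at 1 ·f
pos 72 'a': at 2  emit P3@[71:72]

Result: [[0,4],[5,5],[7,4],[8,4],[9,4],[11,1],[11,5],[13,4],[18,3],[22,0],[22,4],[24,3],[28,0],[28,4],[29,4],[31,3],[35,0],[35,4],[40,3],[42,4],[45,4],[46,2],[47,4],[48,4],[52,4],[55,4],[56,2],[58,5],[61,5],[62,4],[64,3],[72,3]]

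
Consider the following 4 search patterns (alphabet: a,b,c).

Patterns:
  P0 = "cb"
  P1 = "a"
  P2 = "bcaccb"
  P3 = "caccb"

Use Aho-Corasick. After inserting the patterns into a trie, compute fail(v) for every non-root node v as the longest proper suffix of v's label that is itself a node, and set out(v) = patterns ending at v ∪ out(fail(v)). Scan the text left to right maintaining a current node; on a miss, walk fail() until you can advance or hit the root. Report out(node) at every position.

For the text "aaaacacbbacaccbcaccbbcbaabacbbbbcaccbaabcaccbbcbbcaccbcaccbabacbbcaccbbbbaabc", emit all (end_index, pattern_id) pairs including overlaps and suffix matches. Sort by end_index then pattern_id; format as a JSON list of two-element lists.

Construct AC machine:
Trie nodes:
  n0 'ε': a→3 b→4 c→1
  n1 'c': a→10 b→2
  n2 'cb': ·  ←P0
  n3 'a': ·  ←P1
  n4 'b': c→5
  n5 'bc': a→6
  n6 'bca': c→7
  n7 'bcac': c→8
  n8 'bcacc': b→9
  n9 'bcaccb': ·  ←P2
  n10 'ca': c→11
  n11 'cac': c→12
  n12 'cacc': b→13
  n13 'caccb': ·  ←P3

BFS fail/out derivation:
  fail(1) 'c': from fail(0)=0 chase 'c': 0 ⇒ 0;  out=∅∪out(0)=∅
  fail(3) 'a': from fail(0)=0 chase 'a': 0 ⇒ 0;  out={1}∪out(0)={1}
  fail(4) 'b': from fail(0)=0 chase 'b': 0 ⇒ 0;  out=∅∪out(0)=∅
  fail(2) 'cb': from fail(1)=0 chase 'b': 0 ⇒ 4;  out={0}∪out(4)={0}
  fail(5) 'bc': from fail(4)=0 chase 'c': 0 ⇒ 1;  out=∅∪out(1)=∅
  fail(10) 'ca': from fail(1)=0 chase 'a': 0 ⇒ 3;  out=∅∪out(3)={1}
  fail(6) 'bca': from fail(5)=1 chase 'a': 1 ⇒ 10;  out=∅∪out(10)={1}
  fail(11) 'cac': from fail(10)=3 chase 'c': 3→0 ⇒ 1;  out=∅∪out(1)=∅
  fail(7) 'bcac': from fail(6)=10 chase 'c': 10 ⇒ 11;  out=∅∪out(11)=∅
  fail(12) 'cacc': from fail(11)=1 chase 'c': 1→0 ⇒ 1;  out=∅∪out(1)=∅
  fail(8) 'bcacc': from fail(7)=11 chase 'c': 11 ⇒ 12;  out=∅∪out(12)=∅
  fail(13) 'caccb': from fail(12)=1 chase 'b': 1 ⇒ 2;  out={3}∪out(2)={0,3}
  fail(9) 'bcaccb': from fail(8)=12 chase 'b': 12 ⇒ 13;  out={2}∪out(13)={0,2,3}

Run:
i=0 'a': node 0→3  ** P1@[0:0]
i=1 'a': node 3→3 ·f  ** P1@[1:1]
i=2 'a': node 3→3 ·f  ** P1@[2:2]
i=3 'a': node 3→3 ·f  ** P1@[3:3]
i=4 'c': node 3→1 ·f
i=5 'a': node 1→10  ** P1@[5:5]
i=6 'c': node 10→11
i=7 'b': node 11→2 ·f  ** P0@[6:7]
i=8 'b': node 2→4 ·f
i=9 'a': node 4→3 ·f  ** P1@[9:9]
i=10 'c': node 3→1 ·f
i=11 'a': node 1→10  ** P1@[11:11]
i=12 'c': node 10→11
i=13 'c': node 11→12
i=14 'b': node 12→13  ** P0@[13:14],P3@[10:14]
i=15 'c': node 13→5 ·f
i=16 'a': node 5→6  ** P1@[16:16]
i=17 'c': node 6→7
i=18 'c': node 7→8
i=19 'b': node 8→9  ** P0@[18:19],P2@[14:19],P3@[15:19]
i=20 'b': node 9→4 ·f
i=21 'c': node 4→5
i=22 'b': node 5→2 ·f  ** P0@[21:22]
i=23 'a': node 2→3 ·f  ** P1@[23:23]
i=24 'a': node 3→3 ·f  ** P1@[24:24]
i=25 'b': node 3→4 ·f
i=26 'a': node 4→3 ·f  ** P1@[26:26]
i=27 'c': node 3→1 ·f
i=28 'b': node 1→2  ** P0@[27:28]
i=29 'b': node 2→4 ·f
i=30 'b': node 4→4 ·f
i=31 'b': node 4→4 ·f
i=32 'c': node 4→5
i=33 'a': node 5→6  ** P1@[33:33]
i=34 'c': node 6→7
i=35 'c': node 7→8
i=36 'b': node 8→9  ** P0@[35:36],P2@[31:36],P3@[32:36]
i=37 'a': node 9→3 ·f  ** P1@[37:37]
i=38 'a': node 3→3 ·f  ** P1@[38:38]
i=39 'b': node 3→4 ·f
i=40 'c': node 4→5
i=41 'a': node 5→6  ** P1@[41:41]
i=42 'c': node 6→7
i=43 'c': node 7→8
i=44 'b': node 8→9  ** P0@[43:44],P2@[39:44],P3@[40:44]
i=45 'b': node 9→4 ·f
i=46 'c': node 4→5
i=47 'b': node 5→2 ·f  ** P0@[46:47]
i=48 'b': node 2→4 ·f
i=49 'c': node 4→5
i=50 'a': node 5→6  ** P1@[50:50]
i=51 'c': node 6→7
i=52 'c': node 7→8
i=53 'b': node 8→9  ** P0@[52:53],P2@[48:53],P3@[49:53]
i=54 'c': node 9→5 ·f
i=55 'a': node 5→6  ** P1@[55:55]
i=56 'c': node 6→7
i=57 'c': node 7→8
i=58 'b': node 8→9  ** P0@[57:58],P2@[53:58],P3@[54:58]
i=59 'a': node 9→3 ·f  ** P1@[59:59]
i=60 'b': node 3→4 ·f
i=61 'a': node 4→3 ·f  ** P1@[61:61]
i=62 'c': node 3→1 ·f
i=63 'b': node 1→2  ** P0@[62:63]
i=64 'b': node 2→4 ·f
i=65 'c': node 4→5
i=66 'a': node 5→6  ** P1@[66:66]
i=67 'c': node 6→7
i=68 'c': node 7→8
i=69 'b': node 8→9  ** P0@[68:69],P2@[64:69],P3@[65:69]
i=70 'b': node 9→4 ·f
i=71 'b': node 4→4 ·f
i=72 'b': node 4→4 ·f
i=73 'a': node 4→3 ·f  ** P1@[73:73]
i=74 'a': node 3→3 ·f  ** P1@[74:74]
i=75 'b': node 3→4 ·f
i=76 'c': node 4→5

Result: [[0,1],[1,1],[2,1],[3,1],[5,1],[7,0],[9,1],[11,1],[14,0],[14,3],[16,1],[19,0],[19,2],[19,3],[22,0],[23,1],[24,1],[26,1],[28,0],[33,1],[36,0],[36,2],[36,3],[37,1],[38,1],[41,1],[44,0],[44,2],[44,3],[47,0],[50,1],[53,0],[53,2],[53,3],[55,1],[58,0],[58,2],[58,3],[59,1],[61,1],[63,0],[66,1],[69,0],[69,2],[69,3],[73,1],[74,1]]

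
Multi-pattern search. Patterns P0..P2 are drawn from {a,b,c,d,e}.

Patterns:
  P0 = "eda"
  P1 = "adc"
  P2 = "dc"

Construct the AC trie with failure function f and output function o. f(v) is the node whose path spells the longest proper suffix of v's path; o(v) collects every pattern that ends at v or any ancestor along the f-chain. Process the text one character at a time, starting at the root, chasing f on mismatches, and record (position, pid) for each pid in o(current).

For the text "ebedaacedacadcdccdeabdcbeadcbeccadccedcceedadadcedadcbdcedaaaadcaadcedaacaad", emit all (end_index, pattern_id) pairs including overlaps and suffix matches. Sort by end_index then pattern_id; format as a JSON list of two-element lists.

Build automaton:
Trie (insert patterns):
  n0 'ε': a→4 d→7 e→1
  n1 'e': d→2
  n2 'ed': a→3
  n3 'eda': ·  [P0 ends]
  n4 'a': d→5
  n5 'ad': c→6
  n6 'adc': ·  [P1 ends]
  n7 'd': c→8
  n8 'dc': ·  [P2 ends]

Failure links (BFS by depth):
  fail(1) 'e': from fail(0)=0 chase 'e': 0 ⇒ 0;  out=∅∪out(0)=∅
  fail(4) 'a': from fail(0)=0 chase 'a': 0 ⇒ 0;  out=∅∪out(0)=∅
  fail(7) 'd': from fail(0)=0 chase 'd': 0 ⇒ 0;  out=∅∪out(0)=∅
  fail(2) 'ed': from fail(1)=0 chase 'd': 0 ⇒ 7;  out=∅∪out(7)=∅
  fail(5) 'ad': from fail(4)=0 chase 'd': 0 ⇒ 7;  out=∅∪out(7)=∅
  fail(8) 'dc': from fail(7)=0 chase 'c': 0 ⇒ 0;  out={2}∪out(0)={2}
  fail(3) 'eda': from fail(2)=7 chase 'a': 7→0 ⇒ 4;  out={0}∪out(4)={0}
  fail(6) 'adc': from fail(5)=7 chase 'c': 7 ⇒ 8;  out={1}∪out(8)={1,2}

Text stream:
pos 0 'e': at 1
pos 1 'b': at 0 (fail-walked)
pos 2 'e': at 1
pos 3 'd': at 2
pos 4 'a': at 3  ** P0@[2:4]
pos 5 'a': at 4 (fail-walked)
pos 6 'c': at 0 (fail-walked)
pos 7 'e': at 1
pos 8 'd': at 2
pos 9 'a': at 3  ** P0@[7:9]
pos 10 'c': at 0 (fail-walked)
pos 11 'a': at 4
pos 12 'd': at 5
pos 13 'c': at 6  ** P1@[11:13],P2@[12:13]
pos 14 'd': at 7 (fail-walked)
pos 15 'c': at 8  ** P2@[14:15]
pos 16 'c': at 0 (fail-walked)
pos 17 'd': at 7
pos 18 'e': at 1 (fail-walked)
pos 19 'a': at 4 (fail-walked)
pos 20 'b': at 0 (fail-walked)
pos 21 'd': at 7
pos 22 'c': at 8  ** P2@[21:22]
pos 23 'b': at 0 (fail-walked)
pos 24 'e': at 1
pos 25 'a': at 4 (fail-walked)
pos 26 'd': at 5
pos 27 'c': at 6  ** P1@[25:27],P2@[26:27]
pos 28 'b': at 0 (fail-walked)
pos 29 'e': at 1
pos 30 'c': at 0 (fail-walked)
pos 31 'c': at 0
pos 32 'a': at 4
pos 33 'd': at 5
pos 34 'c': at 6  ** P1@[32:34],P2@[33:34]
pos 35 'c': at 0 (fail-walked)
pos 36 'e': at 1
pos 37 'd': at 2
pos 38 'c': at 8 (fail-walked)  ** P2@[37:38]
pos 39 'c': at 0 (fail-walked)
pos 40 'e': at 1
pos 41 'e': at 1 (fail-walked)
pos 42 'd': at 2
pos 43 'a': at 3  ** P0@[41:43]
pos 44 'd': at 5 (fail-walked)
pos 45 'a': at 4 (fail-walked)
pos 46 'd': at 5
pos 47 'c': at 6  ** P1@[45:47],P2@[46:47]
pos 48 'e': at 1 (fail-walked)
pos 49 'd': at 2
pos 50 'a': at 3  ** P0@[48:50]
pos 51 'd': at 5 (fail-walked)
pos 52 'c': at 6  ** P1@[50:52],P2@[51:52]
pos 53 'b': at 0 (fail-walked)
pos 54 'd': at 7
pos 55 'c': at 8  ** P2@[54:55]
pos 56 'e': at 1 (fail-walked)
pos 57 'd': at 2
pos 58 'a': at 3  ** P0@[56:58]
pos 59 'a': at 4 (fail-walked)
pos 60 'a': at 4 (fail-walked)
pos 61 'a': at 4 (fail-walked)
pos 62 'd': at 5
pos 63 'c': at 6  ** P1@[61:63],P2@[62:63]
pos 64 'a': at 4 (fail-walked)
pos 65 'a': at 4 (fail-walked)
pos 66 'd': at 5
pos 67 'c': at 6  ** P1@[65:67],P2@[66:67]
pos 68 'e': at 1 (fail-walked)
pos 69 'd': at 2
pos 70 'a': at 3  ** P0@[68:70]
pos 71 'a': at 4 (fail-walked)
pos 72 'c': at 0 (fail-walked)
pos 73 'a': at 4
pos 74 'a': at 4 (fail-walked)
pos 75 'd': at 5

All matches (sorted): [[4,0],[9,0],[13,1],[13,2],[15,2],[22,2],[27,1],[27,2],[34,1],[34,2],[38,2],[43,0],[47,1],[47,2],[50,0],[52,1],[52,2],[55,2],[58,0],[63,1],[63,2],[67,1],[67,2],[70,0]]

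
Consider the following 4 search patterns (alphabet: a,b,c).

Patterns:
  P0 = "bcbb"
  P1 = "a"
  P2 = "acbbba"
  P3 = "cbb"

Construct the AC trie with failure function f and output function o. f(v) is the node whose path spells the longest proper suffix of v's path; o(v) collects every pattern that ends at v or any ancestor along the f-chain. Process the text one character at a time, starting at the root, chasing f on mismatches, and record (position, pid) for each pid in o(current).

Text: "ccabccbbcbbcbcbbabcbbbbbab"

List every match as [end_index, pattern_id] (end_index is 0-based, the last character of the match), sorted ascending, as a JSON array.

Construct AC machine:
Trie (insert patterns):
  n0 'ε': a→5 b→1 c→11
  n1 'b': c→2
  n2 'bc': b→3
  n3 'bcb': b→4
  n4 'bcbb': ·  ←P0
  n5 'a': c→6  ←P1
  n6 'ac': b→7
  n7 'acb': b→8
  n8 'acbb': b→9
  n9 'acbbb': a→10
  n10 'acbbba': ·  ←P2
  n11 'c': b→12
  n12 'cb': b→13
  n13 'cbb': ·  ←P3

BFS fail/out derivation:
  n1('b'): parent n0 fail=0; on 'b' 0 → fail=0;  out ∅∪∅=∅
  n5('a'): parent n0 fail=0; on 'a' 0 → fail=0;  out {1}∪∅={1}
  n11('c'): parent n0 fail=0; on 'c' 0 → fail=0;  out ∅∪∅=∅
  n2('bc'): parent n1 fail=0; on 'c' 0 → fail=11;  out ∅∪∅=∅
  n6('ac'): parent n5 fail=0; on 'c' 0 → fail=11;  out ∅∪∅=∅
  n12('cb'): parent n11 fail=0; on 'b' 0 → fail=1;  out ∅∪∅=∅
  n3('bcb'): parent n2 fail=11; on 'b' 11 → fail=12;  out ∅∪∅=∅
  n7('acb'): parent n6 fail=11; on 'b' 11 → fail=12;  out ∅∪∅=∅
  n13('cbb'): parent n12 fail=1; on 'b' 1→0 → fail=1;  out {3}∪∅={3}
  n4('bcbb'): parent n3 fail=12; on 'b' 12 → fail=13;  out {0}∪{3}={0,3}
  n8('acbb'): parent n7 fail=12; on 'b' 12 → fail=13;  out ∅∪{3}={3}
  n9('acbbb'): parent n8 fail=13; on 'b' 13→1→0 → fail=1;  out ∅∪∅=∅
  n10('acbbba'): parent n9 fail=1; on 'a' 1→0 → fail=5;  out {2}∪{1}={1,2}

Run:
i=0 'c': node 0→11
i=1 'c': node 11→11 ·f
i=2 'a': node 11→5 ·f  emit P1@[2:2]
i=3 'b': node 5→1 ·f
i=4 'c': node 1→2
i=5 'c': node 2→11 ·f
i=6 'b': node 11→12
i=7 'b': node 12→13  emit P3@[5:7]
i=8 'c': node 13→2 ·f
i=9 'b': node 2→3
i=10 'b': node 3→4  emit P0@[7:10],P3@[8:10]
i=11 'c': node 4→2 ·f
i=12 'b': node 2→3
i=13 'c': node 3→2 ·f
i=14 'b': node 2→3
i=15 'b': node 3→4  emit P0@[12:15],P3@[13:15]
i=16 'a': node 4→5 ·f  emit P1@[16:16]
i=17 'b': node 5→1 ·f
i=18 'c': node 1→2
i=19 'b': node 2→3
i=20 'b': node 3→4  emit P0@[17:20],P3@[18:20]
i=21 'b': node 4→1 ·f
i=22 'b': node 1→1 ·f
i=23 'b': node 1→1 ·f
i=24 'a': node 1→5 ·f  emit P1@[24:24]
i=25 'b': node 5→1 ·f

Matches: [[2,1],[7,3],[10,0],[10,3],[15,0],[15,3],[16,1],[20,0],[20,3],[24,1]]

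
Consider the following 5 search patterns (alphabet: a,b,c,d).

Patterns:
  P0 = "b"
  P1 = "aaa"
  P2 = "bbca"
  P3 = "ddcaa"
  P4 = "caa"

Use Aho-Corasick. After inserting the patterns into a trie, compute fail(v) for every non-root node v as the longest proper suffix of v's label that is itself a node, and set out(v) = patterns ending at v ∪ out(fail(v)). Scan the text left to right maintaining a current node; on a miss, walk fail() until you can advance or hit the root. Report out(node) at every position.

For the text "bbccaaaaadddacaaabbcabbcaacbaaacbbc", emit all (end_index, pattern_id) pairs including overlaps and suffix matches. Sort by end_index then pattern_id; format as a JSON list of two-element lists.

Construct AC machine:
Trie nodes:
  0='ε' goto a→2 b→1 c→13 d→8
  1='b' goto b→5  [P0 ends]
  2='a' goto a→3
  3='aa' goto a→4
  4='aaa' goto ·  [P1 ends]
  5='bb' goto c→6
  6='bbc' goto a→7
  7='bbca' goto ·  [P2 ends]
  8='d' goto d→9
  9='dd' goto c→10
  10='ddc' goto a→11
  11='ddca' goto a→12
  12='ddcaa' goto ·  [P3 ends]
  13='c' goto a→14
  14='ca' goto a→15
  15='caa' goto ·  [P4 ends]

BFS fail/out derivation:
  fail(1) 'b': from fail(0)=0 chase 'b': 0 ⇒ 0;  out={0}∪out(0)={0}
  fail(2) 'a': from fail(0)=0 chase 'a': 0 ⇒ 0;  out=∅∪out(0)=∅
  fail(8) 'd': from fail(0)=0 chase 'd': 0 ⇒ 0;  out=∅∪out(0)=∅
  fail(13) 'c': from fail(0)=0 chase 'c': 0 ⇒ 0;  out=∅∪out(0)=∅
  fail(3) 'aa': from fail(2)=0 chase 'a': 0 ⇒ 2;  out=∅∪out(2)=∅
  fail(5) 'bb': from fail(1)=0 chase 'b': 0 ⇒ 1;  out=∅∪out(1)={0}
  fail(9) 'dd': from fail(8)=0 chase 'd': 0 ⇒ 8;  out=∅∪out(8)=∅
  fail(14) 'ca': from fail(13)=0 chase 'a': 0 ⇒ 2;  out=∅∪out(2)=∅
  fail(4) 'aaa': from fail(3)=2 chase 'a': 2 ⇒ 3;  out={1}∪out(3)={1}
  fail(6) 'bbc': from fail(5)=1 chase 'c': 1→0 ⇒ 13;  out=∅∪out(13)=∅
  fail(10) 'ddc': from fail(9)=8 chase 'c': 8→0 ⇒ 13;  out=∅∪out(13)=∅
  fail(15) 'caa': from fail(14)=2 chase 'a': 2 ⇒ 3;  out={4}∪out(3)={4}
  fail(7) 'bbca': from fail(6)=13 chase 'a': 13 ⇒ 14;  out={2}∪out(14)={2}
  fail(11) 'ddca': from fail(10)=13 chase 'a': 13 ⇒ 14;  out=∅∪out(14)=∅
  fail(12) 'ddcaa': from fail(11)=14 chase 'a': 14 ⇒ 15;  out={3}∪out(15)={3,4}

Run:
i=0 'b': node 0→1  → match P0@[0:0]
i=1 'b': node 1→5  → match P0@[1:1]
i=2 'c': node 5→6
i=3 'c': node 6→13 (fail-walked)
i=4 'a': node 13→14
i=5 'a': node 14→15  → match P4@[3:5]
i=6 'a': node 15→4 (fail-walked)  → match P1@[4:6]
i=7 'a': node 4→4 (fail-walked)  → match P1@[5:7]
i=8 'a': node 4→4 (fail-walked)  → match P1@[6:8]
i=9 'd': node 4→8 (fail-walked)
i=10 'd': node 8→9
i=11 'd': node 9→9 (fail-walked)
i=12 'a': node 9→2 (fail-walked)
i=13 'c': node 2→13 (fail-walked)
i=14 'a': node 13→14
i=15 'a': node 14→15  → match P4@[13:15]
i=16 'a': node 15→4 (fail-walked)  → match P1@[14:16]
i=17 'b': node 4→1 (fail-walked)  → match P0@[17:17]
i=18 'b': node 1→5  → match P0@[18:18]
i=19 'c': node 5→6
i=20 'a': node 6→7  → match P2@[17:20]
i=21 'b': node 7→1 (fail-walked)  → match P0@[21:21]
i=22 'b': node 1→5  → match P0@[22:22]
i=23 'c': node 5→6
i=24 'a': node 6→7  → match P2@[21:24]
i=25 'a': node 7→15 (fail-walked)  → match P4@[23:25]
i=26 'c': node 15→13 (fail-walked)
i=27 'b': node 13→1 (fail-walked)  → match P0@[27:27]
i=28 'a': node 1→2 (fail-walked)
i=29 'a': node 2→3
i=30 'a': node 3→4  → match P1@[28:30]
i=31 'c': node 4→13 (fail-walked)
i=32 'b': node 13→1 (fail-walked)  → match P0@[32:32]
i=33 'b': node 1→5  → match P0@[33:33]
i=34 'c': node 5→6

Matches: [[0,0],[1,0],[5,4],[6,1],[7,1],[8,1],[15,4],[16,1],[17,0],[18,0],[20,2],[21,0],[22,0],[24,2],[25,4],[27,0],[30,1],[32,0],[33,0]]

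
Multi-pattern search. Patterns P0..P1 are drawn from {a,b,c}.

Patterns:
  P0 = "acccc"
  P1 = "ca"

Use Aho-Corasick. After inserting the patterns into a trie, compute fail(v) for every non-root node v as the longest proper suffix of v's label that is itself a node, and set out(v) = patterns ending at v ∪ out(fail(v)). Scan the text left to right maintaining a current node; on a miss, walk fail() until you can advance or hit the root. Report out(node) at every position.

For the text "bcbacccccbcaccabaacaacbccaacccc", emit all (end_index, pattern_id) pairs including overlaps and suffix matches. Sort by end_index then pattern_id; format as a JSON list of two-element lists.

Build automaton:
Trie nodes:
  0='ε' goto a→1 c→6
  1='a' goto c→2
  2='ac' goto c→3
  3='acc' goto c→4
  4='accc' goto c→5
  5='acccc' goto ·  [P0 ends]
  6='c' goto a→7
  7='ca' goto ·  [P1 ends]

BFS fail/out derivation:
  fail(1) 'a': from fail(0)=0 chase 'a': 0 ⇒ 0;  out=∅∪out(0)=∅
  fail(6) 'c': from fail(0)=0 chase 'c': 0 ⇒ 0;  out=∅∪out(0)=∅
  fail(2) 'ac': from fail(1)=0 chase 'c': 0 ⇒ 6;  out=∅∪out(6)=∅
  fail(7) 'ca': from fail(6)=0 chase 'a': 0 ⇒ 1;  out={1}∪out(1)={1}
  fail(3) 'acc': from fail(2)=6 chase 'c': 6→0 ⇒ 6;  out=∅∪out(6)=∅
  fail(4) 'accc': from fail(3)=6 chase 'c': 6→0 ⇒ 6;  out=∅∪out(6)=∅
  fail(5) 'acccc': from fail(4)=6 chase 'c': 6→0 ⇒ 6;  out={0}∪out(6)={0}

Text stream:
[0] read 'b'  n0⇒n0
[1] read 'c'  n0⇒n6
[2] read 'b'  n6⇒n0 ·f
[3] read 'a'  n0⇒n1
[4] read 'c'  n1⇒n2
[5] read 'c'  n2⇒n3
[6] read 'c'  n3⇒n4
[7] read 'c'  n4⇒n5  → match P0@[3:7]
[8] read 'c'  n5⇒n6 ·f
[9] read 'b'  n6⇒n0 ·f
[10] read 'c'  n0⇒n6
[11] read 'a'  n6⇒n7  → match P1@[10:11]
[12] read 'c'  n7⇒n2 ·f
[13] read 'c'  n2⇒n3
[14] read 'a'  n3⇒n7 ·f  → match P1@[13:14]
[15] read 'b'  n7⇒n0 ·f
[16] read 'a'  n0⇒n1
[17] read 'a'  n1⇒n1 ·f
[18] read 'c'  n1⇒n2
[19] read 'a'  n2⇒n7 ·f  → match P1@[18:19]
[20] read 'a'  n7⇒n1 ·f
[21] read 'c'  n1⇒n2
[22] read 'b'  n2⇒n0 ·f
[23] read 'c'  n0⇒n6
[24] read 'c'  n6⇒n6 ·f
[25] read 'a'  n6⇒n7  → match P1@[24:25]
[26] read 'a'  n7⇒n1 ·f
[27] read 'c'  n1⇒n2
[28] read 'c'  n2⇒n3
[29] read 'c'  n3⇒n4
[30] read 'c'  n4⇒n5  → match P0@[26:30]

Matches: [[7,0],[11,1],[14,1],[19,1],[25,1],[30,0]]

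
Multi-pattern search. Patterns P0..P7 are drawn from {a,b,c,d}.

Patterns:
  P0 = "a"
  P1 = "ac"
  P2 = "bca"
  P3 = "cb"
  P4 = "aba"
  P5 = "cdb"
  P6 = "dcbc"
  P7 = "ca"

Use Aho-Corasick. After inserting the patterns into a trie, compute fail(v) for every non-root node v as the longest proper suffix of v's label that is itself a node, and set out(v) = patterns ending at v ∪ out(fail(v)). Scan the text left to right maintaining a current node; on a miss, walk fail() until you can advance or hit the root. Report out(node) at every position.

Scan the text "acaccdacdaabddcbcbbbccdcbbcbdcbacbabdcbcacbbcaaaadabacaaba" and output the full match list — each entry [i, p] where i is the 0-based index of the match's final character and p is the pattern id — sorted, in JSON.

Construct AC machine:
Trie (insert patterns):
  0='ε' goto a→1 b→3 c→6 d→12
  1='a' goto b→8 c→2  ←P0
  2='ac' goto ·  ←P1
  3='b' goto c→4
  4='bc' goto a→5
  5='bca' goto ·  ←P2
  6='c' goto a→16 b→7 d→10
  7='cb' goto ·  ←P3
  8='ab' goto a→9
  9='aba' goto ·  ←P4
  10='cd' goto b→11
  11='cdb' goto ·  ←P5
  12='d' goto c→13
  13='dc' goto b→14
  14='dcb' goto c→15
  15='dcbc' goto ·  ←P6
  16='ca' goto ·  ←P7

BFS fail/out derivation:
  n1('a'): parent n0 fail=0; on 'a' 0 → fail=0;  out {0}∪∅={0}
  n3('b'): parent n0 fail=0; on 'b' 0 → fail=0;  out ∅∪∅=∅
  n6('c'): parent n0 fail=0; on 'c' 0 → fail=0;  out ∅∪∅=∅
  n12('d'): parent n0 fail=0; on 'd' 0 → fail=0;  out ∅∪∅=∅
  n2('ac'): parent n1 fail=0; on 'c' 0 → fail=6;  out {1}∪∅={1}
  n4('bc'): parent n3 fail=0; on 'c' 0 → fail=6;  out ∅∪∅=∅
  n7('cb'): parent n6 fail=0; on 'b' 0 → fail=3;  out {3}∪∅={3}
  n8('ab'): parent n1 fail=0; on 'b' 0 → fail=3;  out ∅∪∅=∅
  n10('cd'): parent n6 fail=0; on 'd' 0 → fail=12;  out ∅∪∅=∅
  n13('dc'): parent n12 fail=0; on 'c' 0 → fail=6;  out ∅∪∅=∅
  n16('ca'): parent n6 fail=0; on 'a' 0 → fail=1;  out {7}∪{0}={0,7}
  n5('bca'): parent n4 fail=6; on 'a' 6 → fail=16;  out {2}∪{0,7}={0,2,7}
  n9('aba'): parent n8 fail=3; on 'a' 3→0 → fail=1;  out {4}∪{0}={0,4}
  n11('cdb'): parent n10 fail=12; on 'b' 12→0 → fail=3;  out {5}∪∅={5}
  n14('dcb'): parent n13 fail=6; on 'b' 6 → fail=7;  out ∅∪{3}={3}
  n15('dcbc'): parent n14 fail=7; on 'c' 7→3 → fail=4;  out {6}∪∅={6}

Scan:
i=0 'a': node 0→1  ** P0@[0:0]
i=1 'c': node 1→2  ** P1@[0:1]
i=2 'a': node 2→16 ·f  ** P0@[2:2],P7@[1:2]
i=3 'c': node 16→2 ·f  ** P1@[2:3]
i=4 'c': node 2→6 ·f
i=5 'd': node 6→10
i=6 'a': node 10→1 ·f  ** P0@[6:6]
i=7 'c': node 1→2  ** P1@[6:7]
i=8 'd': node 2→10 ·f
i=9 'a': node 10→1 ·f  ** P0@[9:9]
i=10 'a': node 1→1 ·f  ** P0@[10:10]
i=11 'b': node 1→8
i=12 'd': node 8→12 ·f
i=13 'd': node 12→12 ·f
i=14 'c': node 12→13
i=15 'b': node 13→14  ** P3@[14:15]
i=16 'c': node 14→15  ** P6@[13:16]
i=17 'b': node 15→7 ·f  ** P3@[16:17]
i=18 'b': node 7→3 ·f
i=19 'b': node 3→3 ·f
i=20 'c': node 3→4
i=21 'c': node 4→6 ·f
i=22 'd': node 6→10
i=23 'c': node 10→13 ·f
i=24 'b': node 13→14  ** P3@[23:24]
i=25 'b': node 14→3 ·f
i=26 'c': node 3→4
i=27 'b': node 4→7 ·f  ** P3@[26:27]
i=28 'd': node 7→12 ·f
i=29 'c': node 12→13
i=30 'b': node 13→14  ** P3@[29:30]
i=31 'a': node 14→1 ·f  ** P0@[31:31]
i=32 'c': node 1→2  ** P1@[31:32]
i=33 'b': node 2→7 ·f  ** P3@[32:33]
i=34 'a': node 7→1 ·f  ** P0@[34:34]
i=35 'b': node 1→8
i=36 'd': node 8→12 ·f
i=37 'c': node 12→13
i=38 'b': node 13→14  ** P3@[37:38]
i=39 'c': node 14→15  ** P6@[36:39]
i=40 'a': node 15→5 ·f  ** P0@[40:40],P2@[38:40],P7@[39:40]
i=41 'c': node 5→2 ·f  ** P1@[40:41]
i=42 'b': node 2→7 ·f  ** P3@[41:42]
i=43 'b': node 7→3 ·f
i=44 'c': node 3→4
i=45 'a': node 4→5  ** P0@[45:45],P2@[43:45],P7@[44:45]
i=46 'a': node 5→1 ·f  ** P0@[46:46]
i=47 'a': node 1→1 ·f  ** P0@[47:47]
i=48 'a': node 1→1 ·f  ** P0@[48:48]
i=49 'd': node 1→12 ·f
i=50 'a': node 12→1 ·f  ** P0@[50:50]
i=51 'b': node 1→8
i=52 'a': node 8→9  ** P0@[52:52],P4@[50:52]
i=53 'c': node 9→2 ·f  ** P1@[52:53]
i=54 'a': node 2→16 ·f  ** P0@[54:54],P7@[53:54]
i=55 'a': node 16→1 ·f  ** P0@[55:55]
i=56 'b': node 1→8
i=57 'a': node 8→9  ** P0@[57:57],P4@[55:57]

Result: [[0,0],[1,1],[2,0],[2,7],[3,1],[6,0],[7,1],[9,0],[10,0],[15,3],[16,6],[17,3],[24,3],[27,3],[30,3],[31,0],[32,1],[33,3],[34,0],[38,3],[39,6],[40,0],[40,2],[40,7],[41,1],[42,3],[45,0],[45,2],[45,7],[46,0],[47,0],[48,0],[50,0],[52,0],[52,4],[53,1],[54,0],[54,7],[55,0],[57,0],[57,4]]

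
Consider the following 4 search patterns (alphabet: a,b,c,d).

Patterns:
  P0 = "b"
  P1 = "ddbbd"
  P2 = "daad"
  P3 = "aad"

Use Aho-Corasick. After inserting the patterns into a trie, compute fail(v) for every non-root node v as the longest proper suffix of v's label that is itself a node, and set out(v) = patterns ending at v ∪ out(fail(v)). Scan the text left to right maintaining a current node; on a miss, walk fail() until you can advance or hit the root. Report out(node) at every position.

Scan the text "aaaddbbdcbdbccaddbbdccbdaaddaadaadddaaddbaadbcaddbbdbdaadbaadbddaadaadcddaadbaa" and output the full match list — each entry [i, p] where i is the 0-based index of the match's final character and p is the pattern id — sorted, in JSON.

Construct AC machine:
Trie (insert patterns):
  n0 'ε': a→10 b→1 d→2
  n1 'b': ·  ←P0
  n2 'd': a→7 d→3
  n3 'dd': b→4
  n4 'ddb': b→5
  n5 'ddbb': d→6
  n6 'ddbbd': ·  ←P1
  n7 'da': a→8
  n8 'daa': d→9
  n9 'daad': ·  ←P2
  n10 'a': a→11
  n11 'aa': d→12
  n12 'aad': ·  ←P3

BFS fail/out derivation:
  n1('b'): parent n0 fail=0; on 'b' 0 → fail=0;  out {0}∪∅={0}
  n2('d'): parent n0 fail=0; on 'd' 0 → fail=0;  out ∅∪∅=∅
  n10('a'): parent n0 fail=0; on 'a' 0 → fail=0;  out ∅∪∅=∅
  n3('dd'): parent n2 fail=0; on 'd' 0 → fail=2;  out ∅∪∅=∅
  n7('da'): parent n2 fail=0; on 'a' 0 → fail=10;  out ∅∪∅=∅
  n11('aa'): parent n10 fail=0; on 'a' 0 → fail=10;  out ∅∪∅=∅
  n4('ddb'): parent n3 fail=2; on 'b' 2→0 → fail=1;  out ∅∪{0}={0}
  n8('daa'): parent n7 fail=10; on 'a' 10 → fail=11;  out ∅∪∅=∅
  n12('aad'): parent n11 fail=10; on 'd' 10→0 → fail=2;  out {3}∪∅={3}
  n5('ddbb'): parent n4 fail=1; on 'b' 1→0 → fail=1;  out ∅∪{0}={0}
  n9('daad'): parent n8 fail=11; on 'd' 11 → fail=12;  out {2}∪{3}={2,3}
  n6('ddbbd'): parent n5 fail=1; on 'd' 1→0 → fail=2;  out {1}∪∅={1}

Run:
pos 0 'a': at 10
pos 1 'a': at 11
pos 2 'a': at 11 ·f
pos 3 'd': at 12  emit P3@[1:3]
pos 4 'd': at 3 ·f
pos 5 'b': at 4  emit P0@[5:5]
pos 6 'b': at 5  emit P0@[6:6]
pos 7 'd': at 6  emit P1@[3:7]
pos 8 'c': at 0 ·f
pos 9 'b': at 1  emit P0@[9:9]
pos 10 'd': at 2 ·f
pos 11 'b': at 1 ·f  emit P0@[11:11]
pos 12 'c': at 0 ·f
pos 13 'c': at 0
pos 14 'a': at 10
pos 15 'd': at 2 ·f
pos 16 'd': at 3
pos 17 'b': at 4  emit P0@[17:17]
pos 18 'b': at 5  emit P0@[18:18]
pos 19 'd': at 6  emit P1@[15:19]
pos 20 'c': at 0 ·f
pos 21 'c': at 0
pos 22 'b': at 1  emit P0@[22:22]
pos 23 'd': at 2 ·f
pos 24 'a': at 7
pos 25 'a': at 8
pos 26 'd': at 9  emit P2@[23:26],P3@[24:26]
pos 27 'd': at 3 ·f
pos 28 'a': at 7 ·f
pos 29 'a': at 8
pos 30 'd': at 9  emit P2@[27:30],P3@[28:30]
pos 31 'a': at 7 ·f
pos 32 'a': at 8
pos 33 'd': at 9  emit P2@[30:33],P3@[31:33]
pos 34 'd': at 3 ·f
pos 35 'd': at 3 ·f
pos 36 'a': at 7 ·f
pos 37 'a': at 8
pos 38 'd': at 9  emit P2@[35:38],P3@[36:38]
pos 39 'd': at 3 ·f
pos 40 'b': at 4  emit P0@[40:40]
pos 41 'a': at 10 ·f
pos 42 'a': at 11
pos 43 'd': at 12  emit P3@[41:43]
pos 44 'b': at 1 ·f  emit P0@[44:44]
pos 45 'c': at 0 ·f
pos 46 'a': at 10
pos 47 'd': at 2 ·f
pos 48 'd': at 3
pos 49 'b': at 4  emit P0@[49:49]
pos 50 'b': at 5  emit P0@[50:50]
pos 51 'd': at 6  emit P1@[47:51]
pos 52 'b': at 1 ·f  emit P0@[52:52]
pos 53 'd': at 2 ·f
pos 54 'a': at 7
pos 55 'a': at 8
pos 56 'd': at 9  emit P2@[53:56],P3@[54:56]
pos 57 'b': at 1 ·f  emit P0@[57:57]
pos 58 'a': at 10 ·f
pos 59 'a': at 11
pos 60 'd': at 12  emit P3@[58:60]
pos 61 'b': at 1 ·f  emit P0@[61:61]
pos 62 'd': at 2 ·f
pos 63 'd': at 3
pos 64 'a': at 7 ·f
pos 65 'a': at 8
pos 66 'd': at 9  emit P2@[63:66],P3@[64:66]
pos 67 'a': at 7 ·f
pos 68 'a': at 8
pos 69 'd': at 9  emit P2@[66:69],P3@[67:69]
pos 70 'c': at 0 ·f
pos 71 'd': at 2
pos 72 'd': at 3
pos 73 'a': at 7 ·f
pos 74 'a': at 8
pos 75 'd': at 9  emit P2@[72:75],P3@[73:75]
pos 76 'b': at 1 ·f  emit P0@[76:76]
pos 77 'a': at 10 ·f
pos 78 'a': at 11

Result: [[3,3],[5,0],[6,0],[7,1],[9,0],[11,0],[17,0],[18,0],[19,1],[22,0],[26,2],[26,3],[30,2],[30,3],[33,2],[33,3],[38,2],[38,3],[40,0],[43,3],[44,0],[49,0],[50,0],[51,1],[52,0],[56,2],[56,3],[57,0],[60,3],[61,0],[66,2],[66,3],[69,2],[69,3],[75,2],[75,3],[76,0]]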